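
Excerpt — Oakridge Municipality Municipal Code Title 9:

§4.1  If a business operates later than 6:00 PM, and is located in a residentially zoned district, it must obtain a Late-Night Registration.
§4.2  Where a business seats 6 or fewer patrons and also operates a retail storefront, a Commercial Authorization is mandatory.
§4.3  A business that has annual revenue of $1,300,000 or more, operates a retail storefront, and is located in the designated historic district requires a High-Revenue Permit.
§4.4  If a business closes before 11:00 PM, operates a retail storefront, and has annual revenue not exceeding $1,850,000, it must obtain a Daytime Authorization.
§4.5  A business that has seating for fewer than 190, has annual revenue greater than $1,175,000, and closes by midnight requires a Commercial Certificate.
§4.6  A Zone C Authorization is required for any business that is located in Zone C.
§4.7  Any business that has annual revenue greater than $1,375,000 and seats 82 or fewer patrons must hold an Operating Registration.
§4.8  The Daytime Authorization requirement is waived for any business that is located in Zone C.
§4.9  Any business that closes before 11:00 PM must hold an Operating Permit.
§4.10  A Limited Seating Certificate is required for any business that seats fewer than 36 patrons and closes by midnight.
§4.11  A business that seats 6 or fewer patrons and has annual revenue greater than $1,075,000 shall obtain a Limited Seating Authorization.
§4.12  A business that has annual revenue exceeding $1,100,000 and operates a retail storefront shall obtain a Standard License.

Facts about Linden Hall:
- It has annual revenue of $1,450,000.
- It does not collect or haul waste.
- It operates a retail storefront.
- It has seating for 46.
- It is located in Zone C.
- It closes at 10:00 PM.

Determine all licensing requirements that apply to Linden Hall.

§4.1 closes 10:00 PM, after 6:00 PM; is located in Zone C (not: is located in a residentially zoned district) → Late-Night Registration not required.
§4.2 seating 46 > 6; operates a retail storefront → Commercial Authorization not required.
§4.3 revenue $1,450,000 ≥ $1,300,000; operates a retail storefront; is located in Zone C (not: is located in the designated historic district) → High-Revenue Permit not required.
§4.4 closes 10:00 PM, at/before 11:00 PM; operates a retail storefront; revenue $1,450,000 ≤ $1,850,000 → Daytime Authorization required.
§4.5 seating 46 < 190; revenue $1,450,000 > $1,175,000; closes 10:00 PM, at/before midnight → Commercial Certificate required.
§4.6 is located in Zone C → Zone C Authorization required.
§4.7 revenue $1,450,000 > $1,375,000; seating 46 ≤ 82 → Operating Registration required.
§4.8 is located in Zone C → exempt from Daytime Authorization.
§4.9 closes 10:00 PM, at/before 11:00 PM → Operating Permit required.
§4.10 seating 46 ≥ 36; closes 10:00 PM, at/before midnight → Limited Seating Certificate not required.
§4.11 seating 46 > 6; revenue $1,450,000 > $1,075,000 → Limited Seating Authorization not required.
§4.12 revenue $1,450,000 > $1,100,000; operates a retail storefront → Standard License required.

Commercial Certificate, Operating Permit, Operating Registration, Standard License, Zone C Authorization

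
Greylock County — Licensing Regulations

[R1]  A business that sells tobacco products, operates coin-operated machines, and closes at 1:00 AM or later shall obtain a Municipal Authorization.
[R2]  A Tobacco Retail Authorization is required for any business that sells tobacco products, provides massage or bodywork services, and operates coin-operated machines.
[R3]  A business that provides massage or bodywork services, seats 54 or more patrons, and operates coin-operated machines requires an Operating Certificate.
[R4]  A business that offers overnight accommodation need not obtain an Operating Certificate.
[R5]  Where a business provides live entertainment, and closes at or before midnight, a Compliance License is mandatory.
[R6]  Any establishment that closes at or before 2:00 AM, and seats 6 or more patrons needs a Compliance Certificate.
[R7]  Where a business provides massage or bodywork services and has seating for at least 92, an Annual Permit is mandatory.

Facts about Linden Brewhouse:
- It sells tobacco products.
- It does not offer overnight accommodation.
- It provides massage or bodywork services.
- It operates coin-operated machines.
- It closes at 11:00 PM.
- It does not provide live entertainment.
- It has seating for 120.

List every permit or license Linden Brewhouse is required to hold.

[R1] sells tobacco products; operates coin-operated machines; closes 11:00 PM, at/before 1:00 AM → Municipal Authorization not required.
[R2] sells tobacco products; provides massage or bodywork services; operates coin-operated machines → Tobacco Retail Authorization required.
[R3] provides massage or bodywork services; seating 120 ≥ 54; operates coin-operated machines → Operating Certificate required.
[R4] does not offer overnight accommodation → Operating Certificate exemption does not apply.
[R5] does not provide live entertainment; closes 11:00 PM, at/before midnight → Compliance License not required.
[R6] closes 11:00 PM, at/before 2:00 AM; seating 120 ≥ 6 → Compliance Certificate required.
[R7] provides massage or bodywork services; seating 120 ≥ 92 → Annual Permit required.

Annual Permit, Compliance Certificate, Operating Certificate, Tobacco Retail Authorization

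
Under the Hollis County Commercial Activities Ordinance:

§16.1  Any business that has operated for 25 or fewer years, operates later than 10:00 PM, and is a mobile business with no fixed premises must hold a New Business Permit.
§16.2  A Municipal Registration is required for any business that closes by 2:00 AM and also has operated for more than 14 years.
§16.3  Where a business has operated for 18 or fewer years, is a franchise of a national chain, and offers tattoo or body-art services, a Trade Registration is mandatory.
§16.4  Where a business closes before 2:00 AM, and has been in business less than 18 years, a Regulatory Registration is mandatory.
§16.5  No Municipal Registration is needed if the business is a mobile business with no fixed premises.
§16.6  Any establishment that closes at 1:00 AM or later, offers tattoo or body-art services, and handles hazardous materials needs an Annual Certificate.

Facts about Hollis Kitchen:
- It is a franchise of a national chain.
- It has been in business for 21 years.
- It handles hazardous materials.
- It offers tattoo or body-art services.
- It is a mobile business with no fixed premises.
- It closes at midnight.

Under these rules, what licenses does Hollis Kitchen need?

§16.1 years in business 21 ≤ 25; closes midnight, after 10:00 PM; is a mobile business with no fixed premises → New Business Permit required.
§16.2 closes midnight, at/before 2:00 AM; years in business 21 > 14 → Municipal Registration required.
§16.3 years in business 21 > 18; is a franchise of a national chain; offers tattoo or body-art services → Trade Registration not required.
§16.4 closes midnight, at/before 2:00 AM; years in business 21 ≥ 18 → Regulatory Registration not required.
§16.5 is a mobile business with no fixed premises → exempt from Municipal Registration.
§16.6 closes midnight, at/before 1:00 AM; offers tattoo or body-art services; handles hazardous materials → Annual Certificate not required.

New Business Permit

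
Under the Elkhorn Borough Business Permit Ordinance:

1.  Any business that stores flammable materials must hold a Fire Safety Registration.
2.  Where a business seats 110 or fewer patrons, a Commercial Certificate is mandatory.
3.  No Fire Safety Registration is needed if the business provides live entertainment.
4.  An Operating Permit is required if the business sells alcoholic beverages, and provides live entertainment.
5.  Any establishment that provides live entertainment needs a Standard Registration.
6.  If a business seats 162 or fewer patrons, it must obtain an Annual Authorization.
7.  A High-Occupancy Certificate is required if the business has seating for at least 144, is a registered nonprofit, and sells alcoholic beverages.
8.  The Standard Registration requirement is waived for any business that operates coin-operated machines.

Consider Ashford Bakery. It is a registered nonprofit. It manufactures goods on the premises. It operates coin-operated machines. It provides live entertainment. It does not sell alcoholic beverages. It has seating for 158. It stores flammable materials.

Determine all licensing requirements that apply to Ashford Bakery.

Annual Authorization

1. stores flammable materials → Fire Safety Registration required.
2. seating 158 > 110 → Commercial Certificate not required.
3. provides live entertainment → exempt from Fire Safety Registration.
4. does not sell alcoholic beverages; provides live entertainment → Operating Permit not required.
5. provides live entertainment → Standard Registration required.
6. seating 158 ≤ 162 → Annual Authorization required.
7. seating 158 ≥ 144; is a registered nonprofit; does not sell alcoholic beverages → High-Occupancy Certificate not required.
8. operates coin-operated machines → exempt from Standard Registration.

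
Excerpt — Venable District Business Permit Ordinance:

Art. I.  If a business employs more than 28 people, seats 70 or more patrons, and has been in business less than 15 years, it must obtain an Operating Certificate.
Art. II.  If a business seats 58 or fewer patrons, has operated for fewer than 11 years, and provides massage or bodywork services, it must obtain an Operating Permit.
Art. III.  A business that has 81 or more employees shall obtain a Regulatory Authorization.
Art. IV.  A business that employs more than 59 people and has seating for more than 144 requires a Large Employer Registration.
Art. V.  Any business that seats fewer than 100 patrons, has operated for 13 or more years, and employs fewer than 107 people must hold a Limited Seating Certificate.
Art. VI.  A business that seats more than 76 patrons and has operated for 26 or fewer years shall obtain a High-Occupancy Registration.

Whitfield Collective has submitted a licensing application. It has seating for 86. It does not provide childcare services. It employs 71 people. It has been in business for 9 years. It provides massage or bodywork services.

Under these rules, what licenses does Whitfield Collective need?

Art. I. employees 71 > 28; seating 86 ≥ 70; years in business 9 < 15 → Operating Certificate required.
Art. II. seating 86 > 58; years in business 9 < 11; provides massage or bodywork services → Operating Permit not required.
Art. III. employees 71 < 81 → Regulatory Authorization not required.
Art. IV. employees 71 > 59; seating 86 ≤ 144 → Large Employer Registration not required.
Art. V. seating 86 < 100; years in business 9 < 13; employees 71 < 107 → Limited Seating Certificate not required.
Art. VI. seating 86 > 76; years in business 9 ≤ 26 → High-Occupancy Registration required.

High-Occupancy Registration, Operating Certificate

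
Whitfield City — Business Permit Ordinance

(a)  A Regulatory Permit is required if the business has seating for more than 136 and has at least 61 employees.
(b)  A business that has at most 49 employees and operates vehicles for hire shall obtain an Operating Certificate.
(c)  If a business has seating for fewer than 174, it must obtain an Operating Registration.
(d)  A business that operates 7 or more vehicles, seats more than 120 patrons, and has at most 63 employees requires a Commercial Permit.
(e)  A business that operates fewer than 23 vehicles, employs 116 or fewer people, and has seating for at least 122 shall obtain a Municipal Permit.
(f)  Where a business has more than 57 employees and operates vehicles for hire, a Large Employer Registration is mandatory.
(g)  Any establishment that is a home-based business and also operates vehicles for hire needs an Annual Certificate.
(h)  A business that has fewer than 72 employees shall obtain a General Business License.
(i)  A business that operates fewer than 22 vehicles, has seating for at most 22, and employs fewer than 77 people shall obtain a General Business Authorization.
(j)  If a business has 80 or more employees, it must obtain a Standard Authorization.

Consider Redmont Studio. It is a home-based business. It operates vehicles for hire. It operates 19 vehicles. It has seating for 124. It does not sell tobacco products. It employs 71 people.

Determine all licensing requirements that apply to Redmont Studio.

Annual Certificate, General Business License, Large Employer Registration, Municipal Permit, Operating Registration

(a) seating 124 ≤ 136; employees 71 ≥ 61 → Regulatory Permit not required.
(b) employees 71 > 49; operates vehicles for hire → Operating Certificate not required.
(c) seating 124 < 174 → Operating Registration required.
(d) vehicles 19 ≥ 7; seating 124 > 120; employees 71 > 63 → Commercial Permit not required.
(e) vehicles 19 < 23; employees 71 ≤ 116; seating 124 ≥ 122 → Municipal Permit required.
(f) employees 71 > 57; operates vehicles for hire → Large Employer Registration required.
(g) is a home-based business; operates vehicles for hire → Annual Certificate required.
(h) employees 71 < 72 → General Business License required.
(i) vehicles 19 < 22; seating 124 > 22; employees 71 < 77 → General Business Authorization not required.
(j) employees 71 < 80 → Standard Authorization not required.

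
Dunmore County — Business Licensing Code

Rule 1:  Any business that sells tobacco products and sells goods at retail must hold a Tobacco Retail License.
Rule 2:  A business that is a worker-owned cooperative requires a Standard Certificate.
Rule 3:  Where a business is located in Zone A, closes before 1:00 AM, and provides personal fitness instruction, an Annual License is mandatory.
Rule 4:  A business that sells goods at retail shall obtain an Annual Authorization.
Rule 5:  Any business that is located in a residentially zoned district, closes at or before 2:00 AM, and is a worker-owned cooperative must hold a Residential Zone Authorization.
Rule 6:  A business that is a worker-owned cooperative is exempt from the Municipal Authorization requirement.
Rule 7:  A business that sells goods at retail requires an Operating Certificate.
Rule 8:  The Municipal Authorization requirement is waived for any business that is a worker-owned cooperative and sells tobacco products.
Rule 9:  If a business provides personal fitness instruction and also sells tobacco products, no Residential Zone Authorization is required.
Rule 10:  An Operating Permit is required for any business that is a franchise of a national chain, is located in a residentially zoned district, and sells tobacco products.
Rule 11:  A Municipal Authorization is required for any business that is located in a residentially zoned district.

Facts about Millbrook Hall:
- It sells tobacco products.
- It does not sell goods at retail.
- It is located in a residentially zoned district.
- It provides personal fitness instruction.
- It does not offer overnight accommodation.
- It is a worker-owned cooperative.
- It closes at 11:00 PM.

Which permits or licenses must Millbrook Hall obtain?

Standard Certificate

Rule 1: sells tobacco products; does not sell goods at retail → Tobacco Retail License not required.
Rule 2: is a worker-owned cooperative → Standard Certificate required.
Rule 3: is located in a residentially zoned district (not: is located in Zone A); closes 11:00 PM, at/before 1:00 AM; provides personal fitness instruction → Annual License not required.
Rule 4: does not sell goods at retail → Annual Authorization not required.
Rule 5: is located in a residentially zoned district; closes 11:00 PM, at/before 2:00 AM; is a worker-owned cooperative → Residential Zone Authorization required.
Rule 6: is a worker-owned cooperative → exempt from Municipal Authorization.
Rule 7: does not sell goods at retail → Operating Certificate not required.
Rule 8: is a worker-owned cooperative; sells tobacco products → exempt from Municipal Authorization.
Rule 9: provides personal fitness instruction; sells tobacco products → exempt from Residential Zone Authorization.
Rule 10: is a worker-owned cooperative (not: is a franchise of a national chain); is located in a residentially zoned district; sells tobacco products → Operating Permit not required.
Rule 11: is located in a residentially zoned district → Municipal Authorization required.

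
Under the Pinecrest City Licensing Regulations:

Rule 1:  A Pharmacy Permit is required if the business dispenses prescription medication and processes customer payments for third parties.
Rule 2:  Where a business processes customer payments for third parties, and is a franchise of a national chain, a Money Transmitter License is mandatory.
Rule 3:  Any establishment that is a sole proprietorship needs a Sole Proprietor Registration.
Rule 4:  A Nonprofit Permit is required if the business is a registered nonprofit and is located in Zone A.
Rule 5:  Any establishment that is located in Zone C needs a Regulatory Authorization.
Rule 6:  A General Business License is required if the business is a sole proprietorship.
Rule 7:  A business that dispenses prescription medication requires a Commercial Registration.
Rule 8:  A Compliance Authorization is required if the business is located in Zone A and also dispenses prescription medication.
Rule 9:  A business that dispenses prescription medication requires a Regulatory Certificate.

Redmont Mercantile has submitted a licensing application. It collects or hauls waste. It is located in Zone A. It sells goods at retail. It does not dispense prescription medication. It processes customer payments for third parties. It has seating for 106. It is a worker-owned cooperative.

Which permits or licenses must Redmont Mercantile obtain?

None

Rule 1: does not dispense prescription medication; processes customer payments for third parties → Pharmacy Permit not required.
Rule 2: processes customer payments for third parties; is a worker-owned cooperative (not: is a franchise of a national chain) → Money Transmitter License not required.
Rule 3: is a worker-owned cooperative (not: is a sole proprietorship) → Sole Proprietor Registration not required.
Rule 4: is a worker-owned cooperative (not: is a registered nonprofit); is located in Zone A → Nonprofit Permit not required.
Rule 5: is located in Zone A (not: is located in Zone C) → Regulatory Authorization not required.
Rule 6: is a worker-owned cooperative (not: is a sole proprietorship) → General Business License not required.
Rule 7: does not dispense prescription medication → Commercial Registration not required.
Rule 8: is located in Zone A; does not dispense prescription medication → Compliance Authorization not required.
Rule 9: does not dispense prescription medication → Regulatory Certificate not required.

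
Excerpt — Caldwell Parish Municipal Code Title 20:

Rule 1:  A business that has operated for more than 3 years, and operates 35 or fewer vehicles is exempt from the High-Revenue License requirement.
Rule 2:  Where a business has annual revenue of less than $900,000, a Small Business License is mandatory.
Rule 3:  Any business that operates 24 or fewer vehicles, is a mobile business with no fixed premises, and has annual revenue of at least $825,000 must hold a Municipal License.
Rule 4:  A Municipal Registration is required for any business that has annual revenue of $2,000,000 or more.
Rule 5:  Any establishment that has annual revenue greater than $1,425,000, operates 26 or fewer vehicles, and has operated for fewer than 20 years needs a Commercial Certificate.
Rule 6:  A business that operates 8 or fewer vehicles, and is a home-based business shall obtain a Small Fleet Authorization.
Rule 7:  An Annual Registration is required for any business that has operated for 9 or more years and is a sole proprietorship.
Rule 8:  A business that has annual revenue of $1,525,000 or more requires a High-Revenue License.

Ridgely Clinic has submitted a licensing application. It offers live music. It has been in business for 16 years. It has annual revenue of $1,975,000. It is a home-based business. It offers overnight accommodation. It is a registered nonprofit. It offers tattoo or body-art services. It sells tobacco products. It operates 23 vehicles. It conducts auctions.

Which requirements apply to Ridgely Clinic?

Rule 1: years in business 16 > 3; vehicles 23 ≤ 35 → exempt from High-Revenue License.
Rule 2: revenue $1,975,000 ≥ $900,000 → Small Business License not required.
Rule 3: vehicles 23 ≤ 24; is a home-based business (not: is a mobile business with no fixed premises); revenue $1,975,000 ≥ $825,000 → Municipal License not required.
Rule 4: revenue $1,975,000 < $2,000,000 → Municipal Registration not required.
Rule 5: revenue $1,975,000 > $1,425,000; vehicles 23 ≤ 26; years in business 16 < 20 → Commercial Certificate required.
Rule 6: vehicles 23 > 8; is a home-based business → Small Fleet Authorization not required.
Rule 7: years in business 16 ≥ 9; is a registered nonprofit (not: is a sole proprietorship) → Annual Registration not required.
Rule 8: revenue $1,975,000 ≥ $1,525,000 → High-Revenue License required.

Commercial Certificate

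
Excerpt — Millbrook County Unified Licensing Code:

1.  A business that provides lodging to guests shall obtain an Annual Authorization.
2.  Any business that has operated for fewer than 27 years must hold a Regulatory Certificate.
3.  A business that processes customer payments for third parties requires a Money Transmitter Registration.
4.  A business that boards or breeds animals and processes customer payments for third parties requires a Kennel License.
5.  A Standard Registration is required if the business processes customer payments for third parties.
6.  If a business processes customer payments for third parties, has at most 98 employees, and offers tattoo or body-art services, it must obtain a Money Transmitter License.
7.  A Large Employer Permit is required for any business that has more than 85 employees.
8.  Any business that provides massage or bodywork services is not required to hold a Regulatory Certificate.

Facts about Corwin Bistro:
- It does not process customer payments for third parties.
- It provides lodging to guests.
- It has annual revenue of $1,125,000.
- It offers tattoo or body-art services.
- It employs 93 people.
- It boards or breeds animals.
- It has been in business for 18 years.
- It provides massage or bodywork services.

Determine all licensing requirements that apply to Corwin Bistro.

1. provides lodging to guests → Annual Authorization required.
2. years in business 18 < 27 → Regulatory Certificate required.
3. does not process customer payments for third parties → Money Transmitter Registration not required.
4. boards or breeds animals; does not process customer payments for third parties → Kennel License not required.
5. does not process customer payments for third parties → Standard Registration not required.
6. does not process customer payments for third parties; employees 93 ≤ 98; offers tattoo or body-art services → Money Transmitter License not required.
7. employees 93 > 85 → Large Employer Permit required.
8. provides massage or bodywork services → exempt from Regulatory Certificate.

Annual Authorization, Large Employer Permit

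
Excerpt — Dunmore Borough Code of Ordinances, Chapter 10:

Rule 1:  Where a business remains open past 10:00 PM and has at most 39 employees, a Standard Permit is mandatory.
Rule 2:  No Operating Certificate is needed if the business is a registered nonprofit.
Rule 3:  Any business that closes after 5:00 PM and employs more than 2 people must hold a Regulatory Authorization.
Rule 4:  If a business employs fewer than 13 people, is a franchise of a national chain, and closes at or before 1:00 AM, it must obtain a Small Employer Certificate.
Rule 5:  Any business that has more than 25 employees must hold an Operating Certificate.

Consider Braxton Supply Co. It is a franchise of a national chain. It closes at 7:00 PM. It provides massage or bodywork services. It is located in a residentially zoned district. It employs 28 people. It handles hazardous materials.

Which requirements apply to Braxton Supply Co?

Operating Certificate, Regulatory Authorization

Rule 1: closes 7:00 PM, at/before 10:00 PM; employees 28 ≤ 39 → Standard Permit not required.
Rule 2: is a franchise of a national chain (not: is a registered nonprofit) → Operating Certificate exemption does not apply.
Rule 3: closes 7:00 PM, after 5:00 PM; employees 28 > 2 → Regulatory Authorization required.
Rule 4: employees 28 ≥ 13; is a franchise of a national chain; closes 7:00 PM, at/before 1:00 AM → Small Employer Certificate not required.
Rule 5: employees 28 > 25 → Operating Certificate required.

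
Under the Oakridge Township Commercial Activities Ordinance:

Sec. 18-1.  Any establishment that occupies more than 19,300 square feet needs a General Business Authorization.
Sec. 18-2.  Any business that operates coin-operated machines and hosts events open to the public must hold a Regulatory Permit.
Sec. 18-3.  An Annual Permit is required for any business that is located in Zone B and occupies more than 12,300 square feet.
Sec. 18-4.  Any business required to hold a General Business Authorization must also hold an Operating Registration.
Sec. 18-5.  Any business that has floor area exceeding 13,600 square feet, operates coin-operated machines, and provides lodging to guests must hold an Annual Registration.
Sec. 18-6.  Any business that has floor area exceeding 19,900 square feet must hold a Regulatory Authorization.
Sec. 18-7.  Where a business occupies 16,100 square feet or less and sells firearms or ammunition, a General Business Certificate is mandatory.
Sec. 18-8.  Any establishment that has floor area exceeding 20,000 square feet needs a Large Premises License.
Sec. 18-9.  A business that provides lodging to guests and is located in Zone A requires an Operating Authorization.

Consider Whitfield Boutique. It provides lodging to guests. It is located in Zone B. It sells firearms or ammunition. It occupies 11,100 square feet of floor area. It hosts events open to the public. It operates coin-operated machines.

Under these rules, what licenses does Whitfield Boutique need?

General Business Certificate, Regulatory Permit

Sec. 18-1. floor area 11,100 square feet ≤ 19,300 square feet → General Business Authorization not required.
Sec. 18-2. operates coin-operated machines; hosts events open to the public → Regulatory Permit required.
Sec. 18-3. is located in Zone B; floor area 11,100 square feet ≤ 12,300 square feet → Annual Permit not required.
Sec. 18-4. General Business Authorization is not required → no effect.
Sec. 18-5. floor area 11,100 square feet ≤ 13,600 square feet; operates coin-operated machines; provides lodging to guests → Annual Registration not required.
Sec. 18-6. floor area 11,100 square feet ≤ 19,900 square feet → Regulatory Authorization not required.
Sec. 18-7. floor area 11,100 square feet ≤ 16,100 square feet; sells firearms or ammunition → General Business Certificate required.
Sec. 18-8. floor area 11,100 square feet ≤ 20,000 square feet → Large Premises License not required.
Sec. 18-9. provides lodging to guests; is located in Zone B (not: is located in Zone A) → Operating Authorization not required.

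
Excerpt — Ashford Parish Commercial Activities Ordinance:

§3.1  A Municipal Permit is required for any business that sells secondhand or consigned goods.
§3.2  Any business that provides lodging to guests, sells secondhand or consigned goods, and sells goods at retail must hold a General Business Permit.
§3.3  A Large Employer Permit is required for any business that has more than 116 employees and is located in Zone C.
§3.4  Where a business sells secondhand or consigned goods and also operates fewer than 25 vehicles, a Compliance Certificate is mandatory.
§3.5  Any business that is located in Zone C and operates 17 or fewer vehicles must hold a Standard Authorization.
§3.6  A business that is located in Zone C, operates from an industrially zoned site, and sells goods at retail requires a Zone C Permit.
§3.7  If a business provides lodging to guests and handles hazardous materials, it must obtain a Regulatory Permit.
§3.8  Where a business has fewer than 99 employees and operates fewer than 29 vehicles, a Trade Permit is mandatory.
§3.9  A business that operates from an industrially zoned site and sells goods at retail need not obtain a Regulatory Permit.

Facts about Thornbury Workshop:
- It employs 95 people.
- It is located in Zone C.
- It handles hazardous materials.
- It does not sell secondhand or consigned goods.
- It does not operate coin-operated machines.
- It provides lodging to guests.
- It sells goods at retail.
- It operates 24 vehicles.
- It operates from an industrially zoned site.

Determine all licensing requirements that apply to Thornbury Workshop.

§3.1 does not sell secondhand or consigned goods → Municipal Permit not required.
§3.2 provides lodging to guests; does not sell secondhand or consigned goods; sells goods at retail → General Business Permit not required.
§3.3 employees 95 ≤ 116; is located in Zone C → Large Employer Permit not required.
§3.4 does not sell secondhand or consigned goods; vehicles 24 < 25 → Compliance Certificate not required.
§3.5 is located in Zone C; vehicles 24 > 17 → Standard Authorization not required.
§3.6 is located in Zone C; operates from an industrially zoned site; sells goods at retail → Zone C Permit required.
§3.7 provides lodging to guests; handles hazardous materials → Regulatory Permit required.
§3.8 employees 95 < 99; vehicles 24 < 29 → Trade Permit required.
§3.9 operates from an industrially zoned site; sells goods at retail → exempt from Regulatory Permit.

Trade Permit, Zone C Permit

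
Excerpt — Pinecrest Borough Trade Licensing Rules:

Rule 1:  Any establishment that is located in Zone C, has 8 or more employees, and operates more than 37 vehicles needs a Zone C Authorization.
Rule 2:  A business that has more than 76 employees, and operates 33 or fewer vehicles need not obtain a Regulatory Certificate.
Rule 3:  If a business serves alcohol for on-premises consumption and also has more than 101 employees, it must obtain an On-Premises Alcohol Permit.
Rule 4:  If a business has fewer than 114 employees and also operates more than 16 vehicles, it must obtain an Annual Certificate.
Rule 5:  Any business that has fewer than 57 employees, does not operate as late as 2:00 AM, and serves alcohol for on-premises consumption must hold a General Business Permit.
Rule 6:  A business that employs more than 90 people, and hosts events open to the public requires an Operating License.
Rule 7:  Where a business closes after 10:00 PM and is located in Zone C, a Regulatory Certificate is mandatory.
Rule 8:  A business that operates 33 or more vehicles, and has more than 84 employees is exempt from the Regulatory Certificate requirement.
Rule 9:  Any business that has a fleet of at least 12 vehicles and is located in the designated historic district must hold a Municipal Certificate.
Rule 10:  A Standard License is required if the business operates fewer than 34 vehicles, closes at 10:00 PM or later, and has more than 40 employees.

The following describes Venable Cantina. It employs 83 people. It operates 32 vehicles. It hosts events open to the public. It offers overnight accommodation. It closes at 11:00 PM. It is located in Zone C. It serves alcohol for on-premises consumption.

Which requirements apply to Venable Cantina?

Rule 1: is located in Zone C; employees 83 ≥ 8; vehicles 32 ≤ 37 → Zone C Authorization not required.
Rule 2: employees 83 > 76; vehicles 32 ≤ 33 → exempt from Regulatory Certificate.
Rule 3: serves alcohol for on-premises consumption; employees 83 ≤ 101 → On-Premises Alcohol Permit not required.
Rule 4: employees 83 < 114; vehicles 32 > 16 → Annual Certificate required.
Rule 5: employees 83 ≥ 57; closes 11:00 PM, at/before 2:00 AM; serves alcohol for on-premises consumption → General Business Permit not required.
Rule 6: employees 83 ≤ 90; hosts events open to the public → Operating License not required.
Rule 7: closes 11:00 PM, after 10:00 PM; is located in Zone C → Regulatory Certificate required.
Rule 8: vehicles 32 < 33; employees 83 ≤ 84 → Regulatory Certificate exemption does not apply.
Rule 9: vehicles 32 ≥ 12; is located in Zone C (not: is located in the designated historic district) → Municipal Certificate not required.
Rule 10: vehicles 32 < 34; closes 11:00 PM, after 10:00 PM; employees 83 > 40 → Standard License required.

Annual Certificate, Standard License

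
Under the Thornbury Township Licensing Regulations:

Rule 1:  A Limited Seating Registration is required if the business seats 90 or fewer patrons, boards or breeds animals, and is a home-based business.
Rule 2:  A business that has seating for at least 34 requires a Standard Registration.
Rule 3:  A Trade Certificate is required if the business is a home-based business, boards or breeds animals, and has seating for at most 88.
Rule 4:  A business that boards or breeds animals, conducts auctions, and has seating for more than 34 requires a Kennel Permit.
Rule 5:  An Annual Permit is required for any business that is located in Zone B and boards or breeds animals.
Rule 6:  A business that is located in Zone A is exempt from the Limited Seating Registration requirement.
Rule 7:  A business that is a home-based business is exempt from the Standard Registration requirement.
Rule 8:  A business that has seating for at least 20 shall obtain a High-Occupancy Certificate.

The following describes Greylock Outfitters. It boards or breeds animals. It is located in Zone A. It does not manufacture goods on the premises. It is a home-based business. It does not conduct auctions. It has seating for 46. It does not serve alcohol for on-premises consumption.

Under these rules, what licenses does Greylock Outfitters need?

Rule 1: seating 46 ≤ 90; boards or breeds animals; is a home-based business → Limited Seating Registration required.
Rule 2: seating 46 ≥ 34 → Standard Registration required.
Rule 3: is a home-based business; boards or breeds animals; seating 46 ≤ 88 → Trade Certificate required.
Rule 4: boards or breeds animals; does not conduct auctions; seating 46 > 34 → Kennel Permit not required.
Rule 5: is located in Zone A (not: is located in Zone B); boards or breeds animals → Annual Permit not required.
Rule 6: is located in Zone A → exempt from Limited Seating Registration.
Rule 7: is a home-based business → exempt from Standard Registration.
Rule 8: seating 46 ≥ 20 → High-Occupancy Certificate required.

High-Occupancy Certificate, Trade Certificate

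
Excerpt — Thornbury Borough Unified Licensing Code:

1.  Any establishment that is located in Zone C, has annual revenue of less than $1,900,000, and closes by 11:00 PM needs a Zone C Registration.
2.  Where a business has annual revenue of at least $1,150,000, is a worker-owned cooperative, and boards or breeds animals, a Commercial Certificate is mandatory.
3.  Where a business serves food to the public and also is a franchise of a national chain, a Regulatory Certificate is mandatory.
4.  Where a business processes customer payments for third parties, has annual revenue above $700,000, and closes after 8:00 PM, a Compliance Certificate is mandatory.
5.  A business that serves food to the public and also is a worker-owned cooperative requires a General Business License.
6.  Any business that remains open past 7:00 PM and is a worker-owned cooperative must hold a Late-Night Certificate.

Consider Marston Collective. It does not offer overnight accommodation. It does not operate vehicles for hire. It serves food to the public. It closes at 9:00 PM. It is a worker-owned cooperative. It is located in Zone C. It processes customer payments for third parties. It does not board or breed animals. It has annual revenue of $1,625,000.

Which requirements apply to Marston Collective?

1. is located in Zone C; revenue $1,625,000 < $1,900,000; closes 9:00 PM, at/before 11:00 PM → Zone C Registration required.
2. revenue $1,625,000 ≥ $1,150,000; is a worker-owned cooperative; does not board or breed animals → Commercial Certificate not required.
3. serves food to the public; is a worker-owned cooperative (not: is a franchise of a national chain) → Regulatory Certificate not required.
4. processes customer payments for third parties; revenue $1,625,000 > $700,000; closes 9:00 PM, after 8:00 PM → Compliance Certificate required.
5. serves food to the public; is a worker-owned cooperative → General Business License required.
6. closes 9:00 PM, after 7:00 PM; is a worker-owned cooperative → Late-Night Certificate required.

Compliance Certificate, General Business License, Late-Night Certificate, Zone C Registration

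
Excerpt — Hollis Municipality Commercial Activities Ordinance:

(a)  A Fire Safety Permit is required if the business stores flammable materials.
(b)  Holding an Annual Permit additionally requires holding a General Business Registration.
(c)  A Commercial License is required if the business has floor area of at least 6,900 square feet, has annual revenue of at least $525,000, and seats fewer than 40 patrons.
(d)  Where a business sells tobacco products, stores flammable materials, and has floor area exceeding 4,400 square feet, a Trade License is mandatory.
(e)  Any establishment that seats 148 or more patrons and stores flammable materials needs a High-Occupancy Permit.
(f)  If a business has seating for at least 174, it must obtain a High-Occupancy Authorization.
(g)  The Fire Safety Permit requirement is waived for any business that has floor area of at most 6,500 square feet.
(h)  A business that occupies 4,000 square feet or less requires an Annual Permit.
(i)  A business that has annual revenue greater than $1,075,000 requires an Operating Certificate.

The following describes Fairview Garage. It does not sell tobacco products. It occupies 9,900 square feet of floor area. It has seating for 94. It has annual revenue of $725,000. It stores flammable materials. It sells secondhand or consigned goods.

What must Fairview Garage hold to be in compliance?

(a) stores flammable materials → Fire Safety Permit required.
(b) Annual Permit is not required → no effect.
(c) floor area 9,900 square feet ≥ 6,900 square feet; revenue $725,000 ≥ $525,000; seating 94 ≥ 40 → Commercial License not required.
(d) does not sell tobacco products; stores flammable materials; floor area 9,900 square feet > 4,400 square feet → Trade License not required.
(e) seating 94 < 148; stores flammable materials → High-Occupancy Permit not required.
(f) seating 94 < 174 → High-Occupancy Authorization not required.
(g) floor area 9,900 square feet > 6,500 square feet → Fire Safety Permit exemption does not apply.
(h) floor area 9,900 square feet > 4,000 square feet → Annual Permit not required.
(i) revenue $725,000 ≤ $1,075,000 → Operating Certificate not required.

Fire Safety Permit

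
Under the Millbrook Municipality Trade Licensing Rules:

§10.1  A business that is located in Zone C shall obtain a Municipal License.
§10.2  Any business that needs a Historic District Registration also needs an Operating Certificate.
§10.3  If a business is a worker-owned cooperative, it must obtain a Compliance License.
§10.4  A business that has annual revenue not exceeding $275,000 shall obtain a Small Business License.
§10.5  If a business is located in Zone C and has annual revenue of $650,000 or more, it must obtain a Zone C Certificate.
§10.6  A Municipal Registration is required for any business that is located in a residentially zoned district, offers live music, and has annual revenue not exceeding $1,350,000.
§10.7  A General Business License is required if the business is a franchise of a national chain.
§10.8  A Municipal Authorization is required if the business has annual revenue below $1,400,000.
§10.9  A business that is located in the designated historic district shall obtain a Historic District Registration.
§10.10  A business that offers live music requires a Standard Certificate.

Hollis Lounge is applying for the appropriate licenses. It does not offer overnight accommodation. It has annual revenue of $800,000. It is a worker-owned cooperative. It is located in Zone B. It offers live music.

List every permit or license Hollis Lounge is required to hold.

§10.1 is located in Zone B (not: is located in Zone C) → Municipal License not required.
§10.2 Historic District Registration is not required → no effect.
§10.3 is a worker-owned cooperative → Compliance License required.
§10.4 revenue $800,000 > $275,000 → Small Business License not required.
§10.5 is located in Zone B (not: is located in Zone C); revenue $800,000 ≥ $650,000 → Zone C Certificate not required.
§10.6 is located in Zone B (not: is located in a residentially zoned district); offers live music; revenue $800,000 ≤ $1,350,000 → Municipal Registration not required.
§10.7 is a worker-owned cooperative (not: is a franchise of a national chain) → General Business License not required.
§10.8 revenue $800,000 < $1,400,000 → Municipal Authorization required.
§10.9 is located in Zone B (not: is located in the designated historic district) → Historic District Registration not required.
§10.10 offers live music → Standard Certificate required.

Compliance License, Municipal Authorization, Standard Certificate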